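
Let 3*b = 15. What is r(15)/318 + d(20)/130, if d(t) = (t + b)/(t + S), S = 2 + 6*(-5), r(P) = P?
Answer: 255/11024 ≈ 0.023131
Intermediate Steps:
b = 5 (b = (1/3)*15 = 5)
S = -28 (S = 2 - 30 = -28)
d(t) = (5 + t)/(-28 + t) (d(t) = (t + 5)/(t - 28) = (5 + t)/(-28 + t))
r(15)/318 + d(20)/130 = 15/318 + ((5 + 20)/(-28 + 20))/130 = 15*(1/318) + (25/(-8))*(1/130) = 5/106 - 1/8*25*(1/130) = 5/106 - 25/8*1/130 = 5/106 - 5/208 = 255/11024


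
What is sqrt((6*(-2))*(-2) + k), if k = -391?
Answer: I*sqrt(367) ≈ 19.157*I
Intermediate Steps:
sqrt((6*(-2))*(-2) + k) = sqrt((6*(-2))*(-2) - 391) = sqrt(-12*(-2) - 391) = sqrt(24 - 391) = sqrt(-367) = I*sqrt(367)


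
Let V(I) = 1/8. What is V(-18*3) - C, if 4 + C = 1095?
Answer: -8727/8 ≈ -1090.9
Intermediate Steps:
C = 1091 (C = -4 + 1095 = 1091)
V(I) = 1/8
V(-18*3) - C = 1/8 - 1*1091 = 1/8 - 1091 = -8727/8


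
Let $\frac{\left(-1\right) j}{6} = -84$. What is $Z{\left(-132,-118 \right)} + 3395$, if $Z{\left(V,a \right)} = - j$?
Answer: $2891$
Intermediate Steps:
$j = 504$ ($j = \left(-6\right) \left(-84\right) = 504$)
$Z{\left(V,a \right)} = -504$ ($Z{\left(V,a \right)} = \left(-1\right) 504 = -504$)
$Z{\left(-132,-118 \right)} + 3395 = -504 + 3395 = 2891$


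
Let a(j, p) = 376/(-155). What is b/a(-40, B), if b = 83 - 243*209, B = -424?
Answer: 982390/47 ≈ 20902.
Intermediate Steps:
a(j, p) = -376/155 (a(j, p) = 376*(-1/155) = -376/155)
b = -50704 (b = 83 - 50787 = -50704)
b/a(-40, B) = -50704/(-376/155) = -50704*(-155/376) = 982390/47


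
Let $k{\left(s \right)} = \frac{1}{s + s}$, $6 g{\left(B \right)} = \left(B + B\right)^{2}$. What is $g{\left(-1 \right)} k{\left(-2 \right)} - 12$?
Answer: $- \frac{73}{6} \approx -12.167$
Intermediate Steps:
$g{\left(B \right)} = \frac{2 B^{2}}{3}$ ($g{\left(B \right)} = \frac{\left(B + B\right)^{2}}{6} = \frac{\left(2 B\right)^{2}}{6} = \frac{4 B^{2}}{6} = \frac{2 B^{2}}{3}$)
$k{\left(s \right)} = \frac{1}{2 s}$
$g{\left(-1 \right)} k{\left(-2 \right)} - 12 = \frac{2 \left(-1\right)^{2}}{3} \frac{1}{2 \left(-2\right)} - 12 = \frac{2}{3} \cdot 1 \cdot \frac{1}{2} \left(- \frac{1}{2}\right) - 12 = \frac{2}{3} \left(- \frac{1}{4}\right) - 12 = - \frac{1}{6} - 12 = - \frac{73}{6}$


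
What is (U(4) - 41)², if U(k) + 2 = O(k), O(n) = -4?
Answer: 2209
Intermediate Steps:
U(k) = -6 (U(k) = -2 - 4 = -6)
(U(4) - 41)² = (-6 - 41)² = (-47)² = 2209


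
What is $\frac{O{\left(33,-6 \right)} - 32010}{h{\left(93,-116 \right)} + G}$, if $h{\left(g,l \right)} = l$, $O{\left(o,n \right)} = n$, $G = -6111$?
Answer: $\frac{32016}{6227} \approx 5.1415$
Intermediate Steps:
$\frac{O{\left(33,-6 \right)} - 32010}{h{\left(93,-116 \right)} + G} = \frac{-6 - 32010}{-116 - 6111} = - \frac{32016}{-6227} = \left(-32016\right) \left(- \frac{1}{6227}\right) = \frac{32016}{6227}$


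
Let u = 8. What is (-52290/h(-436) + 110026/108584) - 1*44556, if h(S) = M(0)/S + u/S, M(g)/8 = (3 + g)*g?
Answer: 21757519103/7756 ≈ 2.8052e+6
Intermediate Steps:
M(g) = 8*g*(3 + g) (M(g) = 8*((3 + g)*g) = 8*(g*(3 + g)) = 8*g*(3 + g))
h(S) = 8/S (h(S) = (8*0*(3 + 0))/S + 8/S = (8*0*3)/S + 8/S = 0/S + 8/S = 0 + 8/S = 8/S)
(-52290/h(-436) + 110026/108584) - 1*44556 = (-52290/(8/(-436)) + 110026/108584) - 1*44556 = (-52290/(8*(-1/436)) + 110026*(1/108584)) - 44556 = (-52290/(-2/109) + 7859/7756) - 44556 = (-52290*(-109/2) + 7859/7756) - 44556 = (2849805 + 7859/7756) - 44556 = 22103095439/7756 - 44556 = 21757519103/7756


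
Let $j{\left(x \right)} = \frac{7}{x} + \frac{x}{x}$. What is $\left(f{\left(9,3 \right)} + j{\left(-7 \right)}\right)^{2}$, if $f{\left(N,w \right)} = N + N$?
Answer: $324$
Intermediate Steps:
$f{\left(N,w \right)} = 2 N$
$j{\left(x \right)} = 1 + \frac{7}{x}$ ($j{\left(x \right)} = \frac{7}{x} + 1 = 1 + \frac{7}{x}$)
$\left(f{\left(9,3 \right)} + j{\left(-7 \right)}\right)^{2} = \left(2 \cdot 9 + \frac{7 - 7}{-7}\right)^{2} = \left(18 - 0\right)^{2} = \left(18 + 0\right)^{2} = 18^{2} = 324$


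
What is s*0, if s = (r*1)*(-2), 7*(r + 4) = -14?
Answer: 0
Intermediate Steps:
r = -6 (r = -4 + (1/7)*(-14) = -4 - 2 = -6)
s = 12 (s = -6*1*(-2) = -6*(-2) = 12)
s*0 = 12*0 = 0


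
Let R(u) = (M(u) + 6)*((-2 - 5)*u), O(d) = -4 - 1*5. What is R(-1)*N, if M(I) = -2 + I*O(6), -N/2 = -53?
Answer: 9646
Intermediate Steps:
N = 106 (N = -2*(-53) = 106)
O(d) = -9 (O(d) = -4 - 5 = -9)
M(I) = -2 - 9*I (M(I) = -2 + I*(-9) = -2 - 9*I)
R(u) = -7*u*(4 - 9*u) (R(u) = ((-2 - 9*u) + 6)*((-2 - 5)*u) = (4 - 9*u)*(-7*u) = -7*u*(4 - 9*u))
R(-1)*N = (7*(-1)*(-4 + 9*(-1)))*106 = (7*(-1)*(-4 - 9))*106 = (7*(-1)*(-13))*106 = 91*106 = 9646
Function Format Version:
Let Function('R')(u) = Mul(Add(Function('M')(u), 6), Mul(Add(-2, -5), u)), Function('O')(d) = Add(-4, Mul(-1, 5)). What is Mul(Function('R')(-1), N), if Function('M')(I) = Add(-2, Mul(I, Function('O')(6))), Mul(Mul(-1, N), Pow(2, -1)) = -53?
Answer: 9646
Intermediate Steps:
N = 106 (N = Mul(-2, -53) = 106)
Function('O')(d) = -9 (Function('O')(d) = Add(-4, -5) = -9)
Function('M')(I) = Add(-2, Mul(-9, I)) (Function('M')(I) = Add(-2, Mul(I, -9)) = Add(-2, Mul(-9, I)))
Function('R')(u) = Mul(-7, u, Add(4, Mul(-9, u))) (Function('R')(u) = Mul(Add(Add(-2, Mul(-9, u)), 6), Mul(Add(-2, -5), u)) = Mul(Add(4, Mul(-9, u)), Mul(-7, u)) = Mul(-7, u, Add(4, Mul(-9, u))))
Mul(Function('R')(-1), N) = Mul(Mul(7, -1, Add(-4, Mul(9, -1))), 106) = Mul(Mul(7, -1, Add(-4, -9)), 106) = Mul(Mul(7, -1, -13), 106) = Mul(91, 106) = 9646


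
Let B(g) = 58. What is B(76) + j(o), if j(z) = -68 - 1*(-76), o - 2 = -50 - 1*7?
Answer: 66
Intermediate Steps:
o = -55 (o = 2 + (-50 - 1*7) = 2 + (-50 - 7) = 2 - 57 = -55)
j(z) = 8 (j(z) = -68 + 76 = 8)
B(76) + j(o) = 58 + 8 = 66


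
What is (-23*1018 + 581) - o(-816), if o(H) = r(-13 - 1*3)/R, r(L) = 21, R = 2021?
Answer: -46145514/2021 ≈ -22833.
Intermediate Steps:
o(H) = 21/2021
(-23*1018 + 581) - o(-816) = (-23*1018 + 581) - 1*21/2021 = (-23414 + 581) - 21/2021 = -22833 - 21/2021 = -46145514/2021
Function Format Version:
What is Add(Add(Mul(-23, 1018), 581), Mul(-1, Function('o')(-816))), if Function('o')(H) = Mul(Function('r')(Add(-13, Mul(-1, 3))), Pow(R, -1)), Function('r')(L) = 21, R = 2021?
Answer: Rational(-46145514, 2021) ≈ -22833.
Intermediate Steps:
Function('o')(H) = Rational(21, 2021) (Function('o')(H) = Mul(21, Pow(2021, -1)) = Mul(21, Rational(1, 2021)) = Rational(21, 2021))
Add(Add(Mul(-23, 1018), 581), Mul(-1, Function('o')(-816))) = Add(Add(Mul(-23, 1018), 581), Mul(-1, Rational(21, 2021))) = Add(Add(-23414, 581), Rational(-21, 2021)) = Add(-22833, Rational(-21, 2021)) = Rational(-46145514, 2021)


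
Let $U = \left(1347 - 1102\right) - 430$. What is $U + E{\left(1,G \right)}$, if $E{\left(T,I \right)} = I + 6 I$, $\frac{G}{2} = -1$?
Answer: $-199$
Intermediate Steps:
$G = -2$ ($G = 2 \left(-1\right) = -2$)
$E{\left(T,I \right)} = 7 I$
$U = -185$ ($U = 245 - 430 = -185$)
$U + E{\left(1,G \right)} = -185 + 7 \left(-2\right) = -185 - 14 = -199$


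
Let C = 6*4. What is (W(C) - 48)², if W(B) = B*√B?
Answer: 16128 - 4608*√6 ≈ 4840.8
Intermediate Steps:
C = 24
W(B) = B^(3/2)
(W(C) - 48)² = (24^(3/2) - 48)² = (48*√6 - 48)² = (-48 + 48*√6)²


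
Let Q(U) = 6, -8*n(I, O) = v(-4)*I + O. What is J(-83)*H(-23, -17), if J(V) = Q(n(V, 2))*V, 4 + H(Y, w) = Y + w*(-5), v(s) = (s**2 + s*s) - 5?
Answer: -28884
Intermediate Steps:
v(s) = -5 + 2*s**2 (v(s) = (s**2 + s**2) - 5 = 2*s**2 - 5 = -5 + 2*s**2)
n(I, O) = -27*I/8 - O/8 (n(I, O) = -((-5 + 2*(-4)**2)*I + O)/8 = -((-5 + 2*16)*I + O)/8 = -((-5 + 32)*I + O)/8 = -(27*I + O)/8 = -(O + 27*I)/8 = -27*I/8 - O/8)
H(Y, w) = -4 + Y - 5*w (H(Y, w) = -4 + (Y + w*(-5)) = -4 + (Y - 5*w) = -4 + Y - 5*w)
J(V) = 6*V
J(-83)*H(-23, -17) = (6*(-83))*(-4 - 23 - 5*(-17)) = -498*(-4 - 23 + 85) = -498*58 = -28884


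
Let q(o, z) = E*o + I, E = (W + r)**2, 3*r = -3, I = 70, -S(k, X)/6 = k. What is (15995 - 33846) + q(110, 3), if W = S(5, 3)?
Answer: 87929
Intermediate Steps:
S(k, X) = -6*k
W = -30 (W = -6*5 = -30)
r = -1 (r = (1/3)*(-3) = -1)
E = 961 (E = (-30 - 1)**2 = (-31)**2 = 961)
q(o, z) = 70 + 961*o (q(o, z) = 961*o + 70 = 70 + 961*o)
(15995 - 33846) + q(110, 3) = (15995 - 33846) + (70 + 961*110) = -17851 + (70 + 105710) = -17851 + 105780 = 87929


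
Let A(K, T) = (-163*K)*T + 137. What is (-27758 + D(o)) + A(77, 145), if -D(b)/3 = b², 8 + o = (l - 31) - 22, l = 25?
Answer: -1851404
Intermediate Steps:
A(K, T) = 137 - 163*K*T (A(K, T) = -163*K*T + 137 = 137 - 163*K*T)
o = -36 (o = -8 + ((25 - 31) - 22) = -8 + (-6 - 22) = -8 - 28 = -36)
D(b) = -3*b²
(-27758 + D(o)) + A(77, 145) = (-27758 - 3*(-36)²) + (137 - 163*77*145) = (-27758 - 3*1296) + (137 - 1819895) = (-27758 - 3888) - 1819758 = -31646 - 1819758 = -1851404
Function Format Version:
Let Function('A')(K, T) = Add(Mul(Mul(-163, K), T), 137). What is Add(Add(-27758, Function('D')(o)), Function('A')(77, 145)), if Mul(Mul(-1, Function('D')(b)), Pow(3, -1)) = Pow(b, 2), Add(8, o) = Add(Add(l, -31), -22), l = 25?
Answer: -1851404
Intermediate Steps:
Function('A')(K, T) = Add(137, Mul(-163, K, T)) (Function('A')(K, T) = Add(Mul(-163, K, T), 137) = Add(137, Mul(-163, K, T)))
o = -36 (o = Add(-8, Add(Add(25, -31), -22)) = Add(-8, Add(-6, -22)) = Add(-8, -28) = -36)
Function('D')(b) = Mul(-3, Pow(b, 2))
Add(Add(-27758, Function('D')(o)), Function('A')(77, 145)) = Add(Add(-27758, Mul(-3, Pow(-36, 2))), Add(137, Mul(-163, 77, 145))) = Add(Add(-27758, Mul(-3, 1296)), Add(137, -1819895)) = Add(Add(-27758, -3888), -1819758) = Add(-31646, -1819758) = -1851404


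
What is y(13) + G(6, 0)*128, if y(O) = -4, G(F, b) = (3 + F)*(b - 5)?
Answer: -5764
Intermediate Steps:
G(F, b) = (-5 + b)*(3 + F) (G(F, b) = (3 + F)*(-5 + b) = (-5 + b)*(3 + F))
y(13) + G(6, 0)*128 = -4 + (-15 - 5*6 + 3*0 + 6*0)*128 = -4 + (-15 - 30 + 0 + 0)*128 = -4 - 45*128 = -4 - 5760 = -5764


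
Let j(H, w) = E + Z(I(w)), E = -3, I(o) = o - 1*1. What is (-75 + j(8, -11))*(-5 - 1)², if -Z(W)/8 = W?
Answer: 648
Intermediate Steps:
I(o) = -1 + o (I(o) = o - 1 = -1 + o)
Z(W) = -8*W
j(H, w) = 5 - 8*w (j(H, w) = -3 - 8*(-1 + w) = -3 + (8 - 8*w) = 5 - 8*w)
(-75 + j(8, -11))*(-5 - 1)² = (-75 + (5 - 8*(-11)))*(-5 - 1)² = (-75 + (5 + 88))*(-6)² = (-75 + 93)*36 = 18*36 = 648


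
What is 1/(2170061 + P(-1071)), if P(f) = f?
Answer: 1/2168990 ≈ 4.6104e-7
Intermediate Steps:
1/(2170061 + P(-1071)) = 1/(2170061 - 1071) = 1/2168990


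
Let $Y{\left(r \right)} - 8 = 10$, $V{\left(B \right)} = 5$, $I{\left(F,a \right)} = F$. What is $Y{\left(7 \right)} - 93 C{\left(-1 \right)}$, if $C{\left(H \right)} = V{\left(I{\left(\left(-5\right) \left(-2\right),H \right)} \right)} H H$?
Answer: $-447$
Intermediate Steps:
$C{\left(H \right)} = 5 H^{2}$ ($C{\left(H \right)} = 5 H H = 5 H^{2}$)
$Y{\left(r \right)} = 18$ ($Y{\left(r \right)} = 8 + 10 = 18$)
$Y{\left(7 \right)} - 93 C{\left(-1 \right)} = 18 - 93 \cdot 5 \left(-1\right)^{2} = 18 - 93 \cdot 5 \cdot 1 = 18 - 465 = -447$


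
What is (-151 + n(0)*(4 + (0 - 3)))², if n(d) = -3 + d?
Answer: 23716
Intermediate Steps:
(-151 + n(0)*(4 + (0 - 3)))² = (-151 + (-3 + 0)*(4 + (0 - 3)))² = (-151 - 3*(4 - 3))² = (-151 - 3*1)² = (-151 - 3)² = (-154)² = 23716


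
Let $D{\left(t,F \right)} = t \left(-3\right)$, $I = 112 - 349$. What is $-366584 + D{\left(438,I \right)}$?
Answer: $-367898$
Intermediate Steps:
$I = -237$
$D{\left(t,F \right)} = - 3 t$
$-366584 + D{\left(438,I \right)} = -366584 - 1314 = -367898$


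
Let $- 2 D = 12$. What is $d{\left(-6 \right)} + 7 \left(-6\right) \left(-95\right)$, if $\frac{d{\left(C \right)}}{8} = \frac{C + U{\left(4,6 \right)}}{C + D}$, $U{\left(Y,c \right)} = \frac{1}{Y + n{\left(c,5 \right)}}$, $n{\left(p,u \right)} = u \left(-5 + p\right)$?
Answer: $\frac{107836}{27} \approx 3993.9$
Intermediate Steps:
$D = -6$ ($D = \left(- \frac{1}{2}\right) 12 = -6$)
$U{\left(Y,c \right)} = \frac{1}{-25 + Y + 5 c}$ ($U{\left(Y,c \right)} = \frac{1}{Y + 5 \left(-5 + c\right)} = \frac{1}{Y + \left(-25 + 5 c\right)} = \frac{1}{-25 + Y + 5 c}$)
$d{\left(C \right)} = \frac{8 \left(\frac{1}{9} + C\right)}{-6 + C}$ ($d{\left(C \right)} = 8 \frac{C + \frac{1}{-25 + 4 + 5 \cdot 6}}{C - 6} = 8 \frac{C + \frac{1}{-25 + 4 + 30}}{-6 + C} = 8 \frac{C + \frac{1}{9}}{-6 + C} = 8 \frac{\frac{1}{9} + C}{-6 + C} = \frac{8 \left(\frac{1}{9} + C\right)}{-6 + C}$)
$d{\left(-6 \right)} + 7 \left(-6\right) \left(-95\right) = \frac{8 \left(1 + 9 \left(-6\right)\right)}{9 \left(-6 - 6\right)} + 7 \left(-6\right) \left(-95\right) = \frac{8 \left(1 - 54\right)}{9 \left(-12\right)} - -3990 = \frac{8}{9} \left(- \frac{1}{12}\right) \left(-53\right) + 3990 = \frac{106}{27} + 3990 = \frac{107836}{27}$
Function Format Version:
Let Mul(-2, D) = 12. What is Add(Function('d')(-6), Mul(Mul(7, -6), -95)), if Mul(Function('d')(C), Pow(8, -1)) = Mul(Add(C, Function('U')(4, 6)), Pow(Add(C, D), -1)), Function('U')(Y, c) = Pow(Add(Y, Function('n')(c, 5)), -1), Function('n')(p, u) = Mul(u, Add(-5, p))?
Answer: Rational(107836, 27) ≈ 3993.9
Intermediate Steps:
D = -6 (D = Mul(Rational(-1, 2), 12) = -6)
Function('U')(Y, c) = Pow(Add(-25, Y, Mul(5, c)), -1) (Function('U')(Y, c) = Pow(Add(Y, Mul(5, Add(-5, c))), -1) = Pow(Add(Y, Add(-25, Mul(5, c))), -1) = Pow(Add(-25, Y, Mul(5, c)), -1))
Function('d')(C) = Mul(8, Pow(Add(-6, C), -1), Add(Rational(1, 9), C)) (Function('d')(C) = Mul(8, Mul(Add(C, Pow(Add(-25, 4, Mul(5, 6)), -1)), Pow(Add(C, -6), -1))) = Mul(8, Mul(Add(C, Pow(Add(-25, 4, 30), -1)), Pow(Add(-6, C), -1))) = Mul(8, Mul(Add(C, Pow(9, -1)), Pow(Add(-6, C), -1))) = Mul(8, Mul(Add(C, Rational(1, 9)), Pow(Add(-6, C), -1))) = Mul(8, Mul(Add(Rational(1, 9), C), Pow(Add(-6, C), -1))) = Mul(8, Mul(Pow(Add(-6, C), -1), Add(Rational(1, 9), C))) = Mul(8, Pow(Add(-6, C), -1), Add(Rational(1, 9), C)))
Add(Function('d')(-6), Mul(Mul(7, -6), -95)) = Add(Mul(Rational(8, 9), Pow(Add(-6, -6), -1), Add(1, Mul(9, -6))), Mul(Mul(7, -6), -95)) = Add(Mul(Rational(8, 9), Pow(-12, -1), Add(1, -54)), Mul(-42, -95)) = Add(Mul(Rational(8, 9), Rational(-1, 12), -53), 3990) = Add(Rational(106, 27), 3990) = Rational(107836, 27)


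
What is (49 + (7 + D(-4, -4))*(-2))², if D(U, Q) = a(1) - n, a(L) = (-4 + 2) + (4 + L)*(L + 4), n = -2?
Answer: 225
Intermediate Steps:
a(L) = -2 + (4 + L)² (a(L) = -2 + (4 + L)*(4 + L) = -2 + (4 + L)²)
D(U, Q) = 25 (D(U, Q) = (-2 + (4 + 1)²) - 1*(-2) = (-2 + 5²) + 2 = (-2 + 25) + 2 = 23 + 2 = 25)
(49 + (7 + D(-4, -4))*(-2))² = (49 + (7 + 25)*(-2))² = (49 + 32*(-2))² = (49 - 64)² = (-15)² = 225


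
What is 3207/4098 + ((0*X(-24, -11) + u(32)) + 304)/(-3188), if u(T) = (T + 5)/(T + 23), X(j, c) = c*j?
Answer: 82274199/119757220 ≈ 0.68701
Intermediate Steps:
u(T) = (5 + T)/(23 + T)
3207/4098 + ((0*X(-24, -11) + u(32)) + 304)/(-3188) = 3207/4098 + ((0*(-11*(-24)) + (5 + 32)/(23 + 32)) + 304)/(-3188) = 3207*(1/4098) + ((0*264 + 37/55) + 304)*(-1/3188) = 1069/1366 + ((0 + (1/55)*37) + 304)*(-1/3188) = 1069/1366 + ((0 + 37/55) + 304)*(-1/3188) = 1069/1366 + (37/55 + 304)*(-1/3188) = 1069/1366 + (16757/55)*(-1/3188) = 1069/1366 - 16757/175340 = 82274199/119757220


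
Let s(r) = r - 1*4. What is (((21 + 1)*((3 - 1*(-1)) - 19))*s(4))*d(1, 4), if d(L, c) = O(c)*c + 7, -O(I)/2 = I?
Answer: 0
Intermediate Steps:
O(I) = -2*I
s(r) = -4 + r (s(r) = r - 4 = -4 + r)
d(L, c) = 7 - 2*c² (d(L, c) = (-2*c)*c + 7 = -2*c² + 7 = 7 - 2*c²)
(((21 + 1)*((3 - 1*(-1)) - 19))*s(4))*d(1, 4) = (((21 + 1)*((3 - 1*(-1)) - 19))*(-4 + 4))*(7 - 2*4²) = ((22*((3 + 1) - 19))*0)*(7 - 2*16) = ((22*(4 - 19))*0)*(7 - 32) = ((22*(-15))*0)*(-25) = -330*0*(-25) = 0*(-25) = 0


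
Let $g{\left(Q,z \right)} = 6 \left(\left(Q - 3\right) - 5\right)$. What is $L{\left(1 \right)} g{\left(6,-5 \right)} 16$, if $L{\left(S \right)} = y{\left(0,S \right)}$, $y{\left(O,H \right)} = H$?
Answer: $-192$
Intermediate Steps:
$g{\left(Q,z \right)} = -48 + 6 Q$ ($g{\left(Q,z \right)} = 6 \left(\left(-3 + Q\right) - 5\right) = 6 \left(-8 + Q\right) = -48 + 6 Q$)
$L{\left(S \right)} = S$
$L{\left(1 \right)} g{\left(6,-5 \right)} 16 = 1 \left(-48 + 6 \cdot 6\right) 16 = 1 \left(-48 + 36\right) 16 = 1 \left(-12\right) 16 = \left(-12\right) 16 = -192$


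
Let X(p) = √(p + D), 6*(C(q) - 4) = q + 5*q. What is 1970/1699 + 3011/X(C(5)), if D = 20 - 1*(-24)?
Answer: 1970/1699 + 3011*√53/53 ≈ 414.75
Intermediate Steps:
C(q) = 4 + q (C(q) = 4 + (q + 5*q)/6 = 4 + (6*q)/6 = 4 + q)
D = 44 (D = 20 + 24 = 44)
X(p) = √(44 + p) (X(p) = √(p + 44) = √(44 + p))
1970/1699 + 3011/X(C(5)) = 1970/1699 + 3011/(√(44 + (4 + 5))) = 1970*(1/1699) + 3011/(√(44 + 9)) = 1970/1699 + 3011/(√53) = 1970/1699 + 3011*(√53/53) = 1970/1699 + 3011*√53/53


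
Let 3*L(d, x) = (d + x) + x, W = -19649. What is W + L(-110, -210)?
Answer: -59477/3 ≈ -19826.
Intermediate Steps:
L(d, x) = d/3 + 2*x/3 (L(d, x) = ((d + x) + x)/3 = (d + 2*x)/3 = d/3 + 2*x/3)
W + L(-110, -210) = -19649 + ((⅓)*(-110) + (⅔)*(-210)) = -19649 + (-110/3 - 140) = -19649 - 530/3 = -59477/3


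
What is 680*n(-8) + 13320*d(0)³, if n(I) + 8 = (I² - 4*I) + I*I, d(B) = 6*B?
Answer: 103360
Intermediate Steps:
n(I) = -8 - 4*I + 2*I² (n(I) = -8 + ((I² - 4*I) + I*I) = -8 + ((I² - 4*I) + I²) = -8 + (-4*I + 2*I²) = -8 - 4*I + 2*I²)
680*n(-8) + 13320*d(0)³ = 680*(-8 - 4*(-8) + 2*(-8)²) + 13320*(6*0)³ = 680*(-8 + 32 + 2*64) + 13320*0³ = 680*(-8 + 32 + 128) + 13320*0 = 680*152 + 0 = 103360 + 0 = 103360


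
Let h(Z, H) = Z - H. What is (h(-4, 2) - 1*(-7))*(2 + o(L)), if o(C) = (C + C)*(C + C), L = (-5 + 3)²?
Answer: 66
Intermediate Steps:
L = 4 (L = (-2)² = 4)
o(C) = 4*C² (o(C) = (2*C)*(2*C) = 4*C²)
(h(-4, 2) - 1*(-7))*(2 + o(L)) = ((-4 - 1*2) - 1*(-7))*(2 + 4*4²) = ((-4 - 2) + 7)*(2 + 4*16) = (-6 + 7)*(2 + 64) = 1*66 = 66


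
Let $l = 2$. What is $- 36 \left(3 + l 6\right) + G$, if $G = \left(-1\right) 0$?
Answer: $-540$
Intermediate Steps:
$G = 0$
$- 36 \left(3 + l 6\right) + G = - 36 \left(3 + 2 \cdot 6\right) + 0 = - 36 \left(3 + 12\right) + 0 = \left(-36\right) 15 + 0 = -540 + 0 = -540$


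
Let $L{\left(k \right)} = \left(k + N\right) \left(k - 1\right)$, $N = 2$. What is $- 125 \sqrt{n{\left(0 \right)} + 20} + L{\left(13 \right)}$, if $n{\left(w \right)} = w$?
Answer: $180 - 250 \sqrt{5} \approx -379.02$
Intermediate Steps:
$L{\left(k \right)} = \left(-1 + k\right) \left(2 + k\right)$ ($L{\left(k \right)} = \left(k + 2\right) \left(k - 1\right) = \left(2 + k\right) \left(-1 + k\right) = \left(-1 + k\right) \left(2 + k\right)$)
$- 125 \sqrt{n{\left(0 \right)} + 20} + L{\left(13 \right)} = - 125 \sqrt{0 + 20} + \left(-2 + 13 + 13^{2}\right) = - 125 \sqrt{20} + \left(-2 + 13 + 169\right) = - 125 \cdot 2 \sqrt{5} + 180 = - 250 \sqrt{5} + 180 = 180 - 250 \sqrt{5}$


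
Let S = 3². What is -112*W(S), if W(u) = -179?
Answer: 20048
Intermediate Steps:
S = 9
-112*W(S) = -112*(-179) = 20048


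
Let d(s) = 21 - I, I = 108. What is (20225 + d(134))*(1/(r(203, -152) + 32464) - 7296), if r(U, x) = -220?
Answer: -2368754633387/16122 ≈ -1.4693e+8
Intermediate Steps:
d(s) = -87 (d(s) = 21 - 1*108 = 21 - 108 = -87)
(20225 + d(134))*(1/(r(203, -152) + 32464) - 7296) = (20225 - 87)*(1/(-220 + 32464) - 7296) = 20138*(1/32244 - 7296) = 20138*(-235252223/32244) = -2368754633387/16122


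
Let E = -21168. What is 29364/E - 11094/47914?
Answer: -68407687/42260148 ≈ -1.6187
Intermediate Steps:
29364/E - 11094/47914 = 29364/(-21168) - 11094/47914 = 29364*(-1/21168) - 11094*1/47914 = -2447/1764 - 5547/23957 = -68407687/42260148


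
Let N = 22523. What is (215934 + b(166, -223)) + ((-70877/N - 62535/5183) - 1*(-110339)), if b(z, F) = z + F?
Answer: 38079606431848/116736709 ≈ 3.2620e+5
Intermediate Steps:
b(z, F) = F + z
(215934 + b(166, -223)) + ((-70877/N - 62535/5183) - 1*(-110339)) = (215934 + (-223 + 166)) + ((-70877/22523 - 62535/5183) - 1*(-110339)) = (215934 - 57) + ((-70877*1/22523 - 62535*1/5183) + 110339) = 215877 + ((-70877/22523 - 62535/5183) + 110339) = 215877 + (-1775831296/116736709 + 110339) = 215877 + 12878835903055/116736709 = 38079606431848/116736709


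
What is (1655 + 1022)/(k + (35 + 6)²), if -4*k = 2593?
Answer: 10708/4131 ≈ 2.5921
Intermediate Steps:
k = -2593/4 (k = -¼*2593 = -2593/4 ≈ -648.25)
(1655 + 1022)/(k + (35 + 6)²) = (1655 + 1022)/(-2593/4 + (35 + 6)²) = 2677/(-2593/4 + 41²) = 2677/(-2593/4 + 1681) = 2677/(4131/4) = 2677*(4/4131) = 10708/4131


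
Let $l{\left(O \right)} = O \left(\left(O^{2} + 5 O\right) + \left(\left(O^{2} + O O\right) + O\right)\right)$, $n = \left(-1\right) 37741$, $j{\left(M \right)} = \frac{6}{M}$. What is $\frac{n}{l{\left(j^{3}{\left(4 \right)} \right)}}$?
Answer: $- \frac{19323392}{94041} \approx -205.48$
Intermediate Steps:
$n = -37741$
$l{\left(O \right)} = O \left(3 O^{2} + 6 O\right)$ ($l{\left(O \right)} = O \left(\left(O^{2} + 5 O\right) + \left(\left(O^{2} + O^{2}\right) + O\right)\right) = O \left(\left(O^{2} + 5 O\right) + \left(2 O^{2} + O\right)\right) = O \left(\left(O^{2} + 5 O\right) + \left(O + 2 O^{2}\right)\right) = O \left(3 O^{2} + 6 O\right)$)
$\frac{n}{l{\left(j^{3}{\left(4 \right)} \right)}} = - \frac{37741}{3 \left(\left(\frac{6}{4}\right)^{3}\right)^{2} \left(2 + \left(\frac{6}{4}\right)^{3}\right)} = - \frac{37741}{3 \left(\left(6 \cdot \frac{1}{4}\right)^{3}\right)^{2} \left(2 + \left(6 \cdot \frac{1}{4}\right)^{3}\right)} = - \frac{37741}{3 \left(\left(\frac{3}{2}\right)^{3}\right)^{2} \left(2 + \left(\frac{3}{2}\right)^{3}\right)} = - \frac{37741}{3 \left(\frac{27}{8}\right)^{2} \left(2 + \frac{27}{8}\right)} = - \frac{37741}{3 \cdot \frac{729}{64} \cdot \frac{43}{8}} = - \frac{37741}{\frac{94041}{512}} = \left(-37741\right) \frac{512}{94041} = - \frac{19323392}{94041}$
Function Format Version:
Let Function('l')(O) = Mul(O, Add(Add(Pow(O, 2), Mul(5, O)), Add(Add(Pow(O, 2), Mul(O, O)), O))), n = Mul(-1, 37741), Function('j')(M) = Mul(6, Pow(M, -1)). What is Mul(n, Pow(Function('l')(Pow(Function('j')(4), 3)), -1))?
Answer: Rational(-19323392, 94041) ≈ -205.48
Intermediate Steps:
n = -37741
Function('l')(O) = Mul(O, Add(Mul(3, Pow(O, 2)), Mul(6, O))) (Function('l')(O) = Mul(O, Add(Add(Pow(O, 2), Mul(5, O)), Add(Add(Pow(O, 2), Pow(O, 2)), O))) = Mul(O, Add(Add(Pow(O, 2), Mul(5, O)), Add(Mul(2, Pow(O, 2)), O))) = Mul(O, Add(Add(Pow(O, 2), Mul(5, O)), Add(O, Mul(2, Pow(O, 2))))) = Mul(O, Add(Mul(3, Pow(O, 2)), Mul(6, O))))
Mul(n, Pow(Function('l')(Pow(Function('j')(4), 3)), -1)) = Mul(-37741, Pow(Mul(3, Pow(Pow(Mul(6, Pow(4, -1)), 3), 2), Add(2, Pow(Mul(6, Pow(4, -1)), 3))), -1)) = Mul(-37741, Pow(Mul(3, Pow(Pow(Mul(6, Rational(1, 4)), 3), 2), Add(2, Pow(Mul(6, Rational(1, 4)), 3))), -1)) = Mul(-37741, Pow(Mul(3, Pow(Pow(Rational(3, 2), 3), 2), Add(2, Pow(Rational(3, 2), 3))), -1)) = Mul(-37741, Pow(Mul(3, Pow(Rational(27, 8), 2), Add(2, Rational(27, 8))), -1)) = Mul(-37741, Pow(Mul(3, Rational(729, 64), Rational(43, 8)), -1)) = Mul(-37741, Pow(Rational(94041, 512), -1)) = Mul(-37741, Rational(512, 94041)) = Rational(-19323392, 94041)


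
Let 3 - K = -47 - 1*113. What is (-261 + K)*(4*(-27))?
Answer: 10584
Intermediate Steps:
K = 163 (K = 3 - (-47 - 1*113) = 3 - (-47 - 113) = 3 - 1*(-160) = 3 + 160 = 163)
(-261 + K)*(4*(-27)) = (-261 + 163)*(4*(-27)) = -98*(-108) = 10584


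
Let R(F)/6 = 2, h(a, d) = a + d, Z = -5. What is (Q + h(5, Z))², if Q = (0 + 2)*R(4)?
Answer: 576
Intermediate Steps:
R(F) = 12 (R(F) = 6*2 = 12)
Q = 24 (Q = (0 + 2)*12 = 2*12 = 24)
(Q + h(5, Z))² = (24 + (5 - 5))² = (24 + 0)² = 24² = 576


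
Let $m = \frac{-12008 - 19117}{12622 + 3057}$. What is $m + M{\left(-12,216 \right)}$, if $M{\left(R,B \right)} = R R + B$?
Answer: $\frac{5613315}{15679} \approx 358.01$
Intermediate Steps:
$M{\left(R,B \right)} = B + R^{2}$ ($M{\left(R,B \right)} = R^{2} + B = B + R^{2}$)
$m = - \frac{31125}{15679} \approx -1.9851$
$m + M{\left(-12,216 \right)} = - \frac{31125}{15679} + \left(216 + \left(-12\right)^{2}\right) = - \frac{31125}{15679} + \left(216 + 144\right) = - \frac{31125}{15679} + 360 = \frac{5613315}{15679}$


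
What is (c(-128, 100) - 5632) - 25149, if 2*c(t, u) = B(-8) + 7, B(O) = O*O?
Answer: -61491/2 ≈ -30746.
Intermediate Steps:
B(O) = O**2
c(t, u) = 71/2 (c(t, u) = ((-8)**2 + 7)/2 = (64 + 7)/2 = (1/2)*71 = 71/2)
(c(-128, 100) - 5632) - 25149 = (71/2 - 5632) - 25149 = -11193/2 - 25149 = -61491/2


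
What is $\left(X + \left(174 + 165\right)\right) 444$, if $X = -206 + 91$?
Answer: $99456$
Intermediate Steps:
$X = -115$
$\left(X + \left(174 + 165\right)\right) 444 = \left(-115 + \left(174 + 165\right)\right) 444 = \left(-115 + 339\right) 444 = 224 \cdot 444 = 99456$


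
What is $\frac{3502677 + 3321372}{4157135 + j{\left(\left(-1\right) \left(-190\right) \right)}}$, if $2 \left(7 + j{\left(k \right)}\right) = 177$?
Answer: $\frac{13648098}{8314433} \approx 1.6415$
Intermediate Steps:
$j{\left(k \right)} = \frac{163}{2}$ ($j{\left(k \right)} = -7 + \frac{1}{2} \cdot 177 = -7 + \frac{177}{2} = \frac{163}{2}$)
$\frac{3502677 + 3321372}{4157135 + j{\left(\left(-1\right) \left(-190\right) \right)}} = \frac{3502677 + 3321372}{4157135 + \frac{163}{2}} = \frac{6824049}{\frac{8314433}{2}} = 6824049 \cdot \frac{2}{8314433} = \frac{13648098}{8314433}$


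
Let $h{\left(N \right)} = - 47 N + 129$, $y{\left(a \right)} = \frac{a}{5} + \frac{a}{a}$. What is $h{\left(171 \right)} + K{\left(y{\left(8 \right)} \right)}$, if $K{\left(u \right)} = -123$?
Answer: $-8031$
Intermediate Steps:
$y{\left(a \right)} = 1 + \frac{a}{5}$ ($y{\left(a \right)} = a \frac{1}{5} + 1 = \frac{a}{5} + 1 = 1 + \frac{a}{5}$)
$h{\left(N \right)} = 129 - 47 N$
$h{\left(171 \right)} + K{\left(y{\left(8 \right)} \right)} = \left(129 - 8037\right) - 123 = -7908 - 123 = -8031$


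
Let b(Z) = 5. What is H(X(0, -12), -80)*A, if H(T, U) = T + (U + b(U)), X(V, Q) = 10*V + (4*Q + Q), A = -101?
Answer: 13635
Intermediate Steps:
X(V, Q) = 5*Q + 10*V (X(V, Q) = 10*V + 5*Q = 5*Q + 10*V)
H(T, U) = 5 + T + U (H(T, U) = T + (U + 5) = T + (5 + U) = 5 + T + U)
H(X(0, -12), -80)*A = (5 + (5*(-12) + 10*0) - 80)*(-101) = (5 + (-60 + 0) - 80)*(-101) = (5 - 60 - 80)*(-101) = -135*(-101) = 13635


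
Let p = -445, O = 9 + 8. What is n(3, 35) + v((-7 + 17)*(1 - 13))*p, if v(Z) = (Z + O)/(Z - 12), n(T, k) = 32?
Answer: -41611/132 ≈ -315.23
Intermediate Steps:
O = 17
v(Z) = (17 + Z)/(-12 + Z) (v(Z) = (Z + 17)/(Z - 12) = (17 + Z)/(-12 + Z))
n(3, 35) + v((-7 + 17)*(1 - 13))*p = 32 + ((17 + (-7 + 17)*(1 - 13))/(-12 + (-7 + 17)*(1 - 13)))*(-445) = 32 + ((17 + 10*(-12))/(-12 + 10*(-12)))*(-445) = 32 + ((17 - 120)/(-12 - 120))*(-445) = 32 + (-103/(-132))*(-445) = 32 - 1/132*(-103)*(-445) = 32 + (103/132)*(-445) = 32 - 45835/132 = -41611/132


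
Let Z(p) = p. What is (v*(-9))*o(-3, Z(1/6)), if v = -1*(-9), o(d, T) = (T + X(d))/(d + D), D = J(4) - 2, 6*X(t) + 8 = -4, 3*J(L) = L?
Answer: -81/2 ≈ -40.500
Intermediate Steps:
J(L) = L/3
X(t) = -2 (X(t) = -4/3 + (⅙)*(-4) = -4/3 - ⅔ = -2)
D = -⅔ (D = (⅓)*4 - 2 = 4/3 - 2 = -⅔ ≈ -0.66667)
o(d, T) = (-2 + T)/(-⅔ + d) (o(d, T) = (T - 2)/(d - ⅔) = (-2 + T)/(-⅔ + d))
v = 9
(v*(-9))*o(-3, Z(1/6)) = (9*(-9))*(3*(-2 + 1/6)/(-2 + 3*(-3))) = -243*(-2 + ⅙)/(-2 - 9) = -243*(-11)/((-11)*6) = -243*(-1)*(-11)/(11*6) = -81*½ = -81/2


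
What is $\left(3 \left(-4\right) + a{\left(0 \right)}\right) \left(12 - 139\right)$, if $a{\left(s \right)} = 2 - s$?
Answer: $1270$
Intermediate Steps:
$\left(3 \left(-4\right) + a{\left(0 \right)}\right) \left(12 - 139\right) = \left(3 \left(-4\right) + \left(2 - 0\right)\right) \left(12 - 139\right) = \left(-12 + \left(2 + 0\right)\right) \left(-127\right) = \left(-12 + 2\right) \left(-127\right) = \left(-10\right) \left(-127\right) = 1270$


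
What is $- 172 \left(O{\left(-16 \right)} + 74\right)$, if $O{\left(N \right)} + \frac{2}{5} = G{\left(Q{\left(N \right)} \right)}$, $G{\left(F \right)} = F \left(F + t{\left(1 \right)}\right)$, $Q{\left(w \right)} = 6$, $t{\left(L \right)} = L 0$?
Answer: $- \frac{94256}{5} \approx -18851.0$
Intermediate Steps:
$t{\left(L \right)} = 0$
$G{\left(F \right)} = F^{2}$ ($G{\left(F \right)} = F \left(F + 0\right) = F F = F^{2}$)
$O{\left(N \right)} = \frac{178}{5}$ ($O{\left(N \right)} = - \frac{2}{5} + 6^{2} = - \frac{2}{5} + 36 = \frac{178}{5}$)
$- 172 \left(O{\left(-16 \right)} + 74\right) = - 172 \left(\frac{178}{5} + 74\right) = \left(-172\right) \frac{548}{5} = - \frac{94256}{5}$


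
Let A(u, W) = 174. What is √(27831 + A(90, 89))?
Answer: √28005 ≈ 167.35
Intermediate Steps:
√(27831 + A(90, 89)) = √(27831 + 174) = √28005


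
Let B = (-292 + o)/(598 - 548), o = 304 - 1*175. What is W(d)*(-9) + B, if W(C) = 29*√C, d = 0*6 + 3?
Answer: -163/50 - 261*√3 ≈ -455.33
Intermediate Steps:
d = 3 (d = 0 + 3 = 3)
o = 129 (o = 304 - 175 = 129)
B = -163/50 (B = (-292 + 129)/(598 - 548) = -163/50 ≈ -3.2600)
W(d)*(-9) + B = (29*√3)*(-9) - 163/50 = -261*√3 - 163/50 = -163/50 - 261*√3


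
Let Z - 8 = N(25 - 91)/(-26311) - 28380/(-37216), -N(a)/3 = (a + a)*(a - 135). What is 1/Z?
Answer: 244797544/2885618081 ≈ 0.084834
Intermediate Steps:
N(a) = -6*a*(-135 + a) (N(a) = -3*(a + a)*(a - 135) = -3*2*a*(-135 + a) = -6*a*(-135 + a))
Z = 2885618081/244797544 (Z = 8 + ((6*(25 - 91)*(135 - (25 - 91)))/(-26311) - 28380/(-37216)) = 8 + ((6*(-66)*(135 - 1*(-66)))*(-1/26311) - 28380*(-1/37216)) = 8 + ((6*(-66)*(135 + 66))*(-1/26311) + 7095/9304) = 8 + ((6*(-66)*201)*(-1/26311) + 7095/9304) = 8 + (-79596*(-1/26311) + 7095/9304) = 8 + (79596/26311 + 7095/9304) = 8 + 927237729/244797544 = 2885618081/244797544 ≈ 11.788)
1/Z = 1/(2885618081/244797544) = 244797544/2885618081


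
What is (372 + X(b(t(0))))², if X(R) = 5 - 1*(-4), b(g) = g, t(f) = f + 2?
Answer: 145161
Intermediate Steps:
t(f) = 2 + f
X(R) = 9 (X(R) = 5 + 4 = 9)
(372 + X(b(t(0))))² = (372 + 9)² = 381² = 145161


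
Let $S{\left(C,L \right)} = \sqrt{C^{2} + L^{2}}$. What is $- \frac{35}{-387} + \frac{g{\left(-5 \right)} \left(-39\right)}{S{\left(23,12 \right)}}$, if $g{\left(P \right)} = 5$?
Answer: $\frac{35}{387} - \frac{195 \sqrt{673}}{673} \approx -7.4263$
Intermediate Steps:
$- \frac{35}{-387} + \frac{g{\left(-5 \right)} \left(-39\right)}{S{\left(23,12 \right)}} = - \frac{35}{-387} + \frac{5 \left(-39\right)}{\sqrt{23^{2} + 12^{2}}} = \left(-35\right) \left(- \frac{1}{387}\right) - \frac{195}{\sqrt{529 + 144}} = \frac{35}{387} - \frac{195}{\sqrt{673}} = \frac{35}{387} - 195 \frac{\sqrt{673}}{673} = \frac{35}{387} - \frac{195 \sqrt{673}}{673}$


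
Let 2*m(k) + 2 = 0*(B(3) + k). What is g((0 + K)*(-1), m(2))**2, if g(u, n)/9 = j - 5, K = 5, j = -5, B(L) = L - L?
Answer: 8100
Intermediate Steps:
B(L) = 0
m(k) = -1 (m(k) = -1 + (0*(0 + k))/2 = -1 + (0*k)/2 = -1 + (1/2)*0 = -1 + 0 = -1)
g(u, n) = -90 (g(u, n) = 9*(-5 - 5) = 9*(-10) = -90)
g((0 + K)*(-1), m(2))**2 = (-90)**2 = 8100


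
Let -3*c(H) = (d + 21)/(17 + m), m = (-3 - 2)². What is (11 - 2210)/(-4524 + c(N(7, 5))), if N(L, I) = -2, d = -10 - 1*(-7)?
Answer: 15393/31669 ≈ 0.48606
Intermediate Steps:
d = -3 (d = -10 + 7 = -3)
m = 25 (m = (-5)² = 25)
c(H) = -⅐ (c(H) = -(-3 + 21)/(3*(17 + 25)) = -6/42 = -⅓*3/7 = -⅐)
(11 - 2210)/(-4524 + c(N(7, 5))) = (11 - 2210)/(-4524 - ⅐) = -2199/(-31669/7) = -2199*(-7/31669) = 15393/31669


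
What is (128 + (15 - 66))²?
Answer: 5929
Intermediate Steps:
(128 + (15 - 66))² = (128 - 51)² = 77² = 5929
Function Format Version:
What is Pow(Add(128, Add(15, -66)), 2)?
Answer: 5929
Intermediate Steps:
Pow(Add(128, Add(15, -66)), 2) = Pow(Add(128, -51), 2) = Pow(77, 2) = 5929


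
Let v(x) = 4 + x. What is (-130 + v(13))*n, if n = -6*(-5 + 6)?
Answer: 678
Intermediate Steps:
n = -6 (n = -6*1 = -6)
(-130 + v(13))*n = (-130 + (4 + 13))*(-6) = (-130 + 17)*(-6) = -113*(-6) = 678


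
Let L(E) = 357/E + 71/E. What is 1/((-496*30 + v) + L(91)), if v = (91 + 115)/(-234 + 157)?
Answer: -143/2127550 ≈ -6.7213e-5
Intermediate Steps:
v = -206/77 (v = 206/(-77) = 206*(-1/77) = -206/77 ≈ -2.6753)
L(E) = 428/E
1/((-496*30 + v) + L(91)) = 1/((-496*30 - 206/77) + 428/91) = 1/((-14880 - 206/77) + 428*(1/91)) = 1/(-1145966/77 + 428/91) = 1/(-2127550/143) = -143/2127550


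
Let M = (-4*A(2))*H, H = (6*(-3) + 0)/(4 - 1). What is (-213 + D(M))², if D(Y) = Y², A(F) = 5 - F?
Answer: 24710841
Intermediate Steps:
H = -6 (H = (-18 + 0)/3 = -18*⅓ = -6)
M = 72 (M = -4*(5 - 1*2)*(-6) = -4*(5 - 2)*(-6) = -4*3*(-6) = -12*(-6) = 72)
(-213 + D(M))² = (-213 + 72²)² = (-213 + 5184)² = 4971² = 24710841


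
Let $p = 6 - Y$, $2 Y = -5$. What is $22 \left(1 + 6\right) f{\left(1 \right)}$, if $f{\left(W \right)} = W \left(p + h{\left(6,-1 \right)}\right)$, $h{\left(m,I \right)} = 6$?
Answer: $2233$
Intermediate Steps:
$Y = - \frac{5}{2}$ ($Y = \frac{1}{2} \left(-5\right) = - \frac{5}{2} \approx -2.5$)
$p = \frac{17}{2}$ ($p = 6 - - \frac{5}{2} = 6 + \frac{5}{2} = \frac{17}{2} \approx 8.5$)
$f{\left(W \right)} = \frac{29 W}{2}$ ($f{\left(W \right)} = W \left(\frac{17}{2} + 6\right) = W \frac{29}{2} = \frac{29 W}{2}$)
$22 \left(1 + 6\right) f{\left(1 \right)} = 22 \left(1 + 6\right) \frac{29}{2} \cdot 1 = 22 \cdot 7 \cdot \frac{29}{2} = 154 \cdot \frac{29}{2} = 2233$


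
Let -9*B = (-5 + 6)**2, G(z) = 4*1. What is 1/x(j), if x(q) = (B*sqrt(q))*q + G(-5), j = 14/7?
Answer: 81/322 + 9*sqrt(2)/644 ≈ 0.27132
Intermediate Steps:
G(z) = 4
B = -1/9 (B = -(-5 + 6)**2/9 = -1/9*1**2 = -1/9*1 = -1/9 ≈ -0.11111)
j = 2 (j = 14*(1/7) = 2)
x(q) = 4 - q**(3/2)/9 (x(q) = (-sqrt(q)/9)*q + 4 = -q**(3/2)/9 + 4 = 4 - q**(3/2)/9)
1/x(j) = 1/(4 - 2*sqrt(2)/9)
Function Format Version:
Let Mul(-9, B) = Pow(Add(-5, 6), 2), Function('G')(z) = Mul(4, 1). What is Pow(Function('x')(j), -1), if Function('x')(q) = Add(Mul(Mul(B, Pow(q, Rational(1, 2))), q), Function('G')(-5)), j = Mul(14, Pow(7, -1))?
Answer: Add(Rational(81, 322), Mul(Rational(9, 644), Pow(2, Rational(1, 2)))) ≈ 0.27132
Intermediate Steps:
Function('G')(z) = 4
B = Rational(-1, 9) (B = Mul(Rational(-1, 9), Pow(Add(-5, 6), 2)) = Mul(Rational(-1, 9), Pow(1, 2)) = Mul(Rational(-1, 9), 1) = Rational(-1, 9) ≈ -0.11111)
j = 2 (j = Mul(14, Rational(1, 7)) = 2)
Function('x')(q) = Add(4, Mul(Rational(-1, 9), Pow(q, Rational(3, 2)))) (Function('x')(q) = Add(Mul(Mul(Rational(-1, 9), Pow(q, Rational(1, 2))), q), 4) = Add(Mul(Rational(-1, 9), Pow(q, Rational(3, 2))), 4) = Add(4, Mul(Rational(-1, 9), Pow(q, Rational(3, 2)))))
Pow(Function('x')(j), -1) = Pow(Add(4, Mul(Rational(-1, 9), Pow(2, Rational(3, 2)))), -1) = Pow(Add(4, Mul(Rational(-1, 9), Mul(2, Pow(2, Rational(1, 2))))), -1) = Pow(Add(4, Mul(Rational(-2, 9), Pow(2, Rational(1, 2)))), -1)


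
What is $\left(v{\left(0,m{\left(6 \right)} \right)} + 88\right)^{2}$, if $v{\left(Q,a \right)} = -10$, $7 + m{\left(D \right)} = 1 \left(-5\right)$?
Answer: $6084$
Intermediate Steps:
$m{\left(D \right)} = -12$ ($m{\left(D \right)} = -7 + 1 \left(-5\right) = -7 - 5 = -12$)
$\left(v{\left(0,m{\left(6 \right)} \right)} + 88\right)^{2} = \left(-10 + 88\right)^{2} = 78^{2} = 6084$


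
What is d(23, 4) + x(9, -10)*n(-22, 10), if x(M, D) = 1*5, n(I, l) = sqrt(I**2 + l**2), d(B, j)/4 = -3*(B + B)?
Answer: -552 + 10*sqrt(146) ≈ -431.17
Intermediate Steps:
d(B, j) = -24*B (d(B, j) = 4*(-3*(B + B)) = 4*(-6*B) = -24*B)
x(M, D) = 5
d(23, 4) + x(9, -10)*n(-22, 10) = -24*23 + 5*sqrt((-22)**2 + 10**2) = -552 + 5*sqrt(484 + 100) = -552 + 5*sqrt(584) = -552 + 5*(2*sqrt(146)) = -552 + 10*sqrt(146)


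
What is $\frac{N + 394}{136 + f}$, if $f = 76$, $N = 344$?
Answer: $\frac{369}{106} \approx 3.4811$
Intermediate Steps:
$\frac{N + 394}{136 + f} = \frac{344 + 394}{136 + 76} = \frac{738}{212} = 738 \cdot \frac{1}{212} = \frac{369}{106}$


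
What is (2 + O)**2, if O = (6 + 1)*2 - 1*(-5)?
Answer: 441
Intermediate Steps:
O = 19 (O = 7*2 + 5 = 14 + 5 = 19)
(2 + O)**2 = (2 + 19)**2 = 21**2 = 441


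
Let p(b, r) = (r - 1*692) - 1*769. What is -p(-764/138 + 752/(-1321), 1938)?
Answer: -477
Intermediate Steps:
p(b, r) = -1461 + r (p(b, r) = (r - 692) - 769 = (-692 + r) - 769 = -1461 + r)
-p(-764/138 + 752/(-1321), 1938) = -(-1461 + 1938) = -1*477 = -477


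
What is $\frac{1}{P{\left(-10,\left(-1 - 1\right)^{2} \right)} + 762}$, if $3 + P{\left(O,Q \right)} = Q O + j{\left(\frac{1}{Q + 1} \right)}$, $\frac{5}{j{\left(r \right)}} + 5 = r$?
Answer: $\frac{24}{17231} \approx 0.0013928$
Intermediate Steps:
$j{\left(r \right)} = \frac{5}{-5 + r}$
$P{\left(O,Q \right)} = -3 + \frac{5}{-5 + \frac{1}{1 + Q}} + O Q$ ($P{\left(O,Q \right)} = -3 + \left(Q O + \frac{5}{-5 + \frac{1}{Q + 1}}\right) = -3 + \left(O Q + \frac{5}{-5 + \frac{1}{1 + Q}}\right) = -3 + \left(\frac{5}{-5 + \frac{1}{1 + Q}} + O Q\right) = -3 + \frac{5}{-5 + \frac{1}{1 + Q}} + O Q$)
$\frac{1}{P{\left(-10,\left(-1 - 1\right)^{2} \right)} + 762} = \frac{1}{\frac{-5 - 5 \left(-1 - 1\right)^{2} + \left(-3 - 10 \left(-1 - 1\right)^{2}\right) \left(4 + 5 \left(-1 - 1\right)^{2}\right)}{4 + 5 \left(-1 - 1\right)^{2}} + 762} = \frac{1}{\frac{-5 - 5 \left(-2\right)^{2} + \left(-3 - 10 \left(-2\right)^{2}\right) \left(4 + 5 \left(-2\right)^{2}\right)}{4 + 5 \left(-2\right)^{2}} + 762} = \frac{1}{\frac{-5 - 20 + \left(-3 - 40\right) \left(4 + 5 \cdot 4\right)}{4 + 5 \cdot 4} + 762} = \frac{1}{\frac{-5 - 20 + \left(-3 - 40\right) \left(4 + 20\right)}{4 + 20} + 762} = \frac{1}{\frac{-5 - 20 - 1032}{24} + 762} = \frac{1}{\frac{1}{24} \left(-1057\right) + 762} = \frac{1}{- \frac{1057}{24} + 762} = \frac{1}{\frac{17231}{24}} = \frac{24}{17231}$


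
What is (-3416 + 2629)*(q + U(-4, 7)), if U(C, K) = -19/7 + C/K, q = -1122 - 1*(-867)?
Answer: 1422896/7 ≈ 2.0327e+5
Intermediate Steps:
q = -255 (q = -1122 + 867 = -255)
U(C, K) = -19/7 + C/K (U(C, K) = -19*1/7 + C/K = -19/7 + C/K)
(-3416 + 2629)*(q + U(-4, 7)) = (-3416 + 2629)*(-255 + (-19/7 - 4/7)) = -787*(-255 + (-19/7 - 4*1/7)) = -787*(-255 + (-19/7 - 4/7)) = -787*(-255 - 23/7) = -787*(-1808/7) = 1422896/7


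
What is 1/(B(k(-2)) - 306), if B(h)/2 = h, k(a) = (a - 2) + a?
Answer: -1/318 ≈ -0.0031447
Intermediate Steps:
k(a) = -2 + 2*a (k(a) = (-2 + a) + a = -2 + 2*a)
B(h) = 2*h
1/(B(k(-2)) - 306) = 1/(2*(-2 + 2*(-2)) - 306) = 1/(2*(-2 - 4) - 306) = 1/(2*(-6) - 306) = 1/(-12 - 306) = 1/(-318) = -1/318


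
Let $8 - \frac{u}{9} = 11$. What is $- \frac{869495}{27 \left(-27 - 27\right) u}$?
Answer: $- \frac{869495}{39366} \approx -22.087$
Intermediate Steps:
$u = -27$ ($u = 72 - 99 = -27$)
$- \frac{869495}{27 \left(-27 - 27\right) u} = - \frac{869495}{27 \left(-27 - 27\right) \left(-27\right)} = - \frac{869495}{27 \left(-54\right) \left(-27\right)} = - \frac{869495}{\left(-1458\right) \left(-27\right)} = - \frac{869495}{39366}$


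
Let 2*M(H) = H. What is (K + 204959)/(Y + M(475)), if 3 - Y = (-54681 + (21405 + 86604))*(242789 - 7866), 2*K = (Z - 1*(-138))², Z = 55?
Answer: -63881/3579421001 ≈ -1.7847e-5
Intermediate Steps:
M(H) = H/2
K = 37249/2 (K = (55 - 1*(-138))²/2 = (55 + 138)²/2 = (½)*193² = (½)*37249 = 37249/2 ≈ 18625.)
Y = -12527973741 (Y = 3 - (-54681 + (21405 + 86604))*(242789 - 7866) = 3 - (-54681 + 108009)*234923 = 3 - 53328*234923 = 3 - 1*12527973744 = 3 - 12527973744 = -12527973741)
(K + 204959)/(Y + M(475)) = (37249/2 + 204959)/(-12527973741 + (½)*475) = 447167/(2*(-12527973741 + 475/2)) = 447167/(2*(-25055947007/2)) = (447167/2)*(-2/25055947007) = -63881/3579421001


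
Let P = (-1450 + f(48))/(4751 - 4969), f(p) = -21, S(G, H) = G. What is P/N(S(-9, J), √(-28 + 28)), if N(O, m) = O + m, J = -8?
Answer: -1471/1962 ≈ -0.74975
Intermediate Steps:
P = 1471/218 (P = (-1450 - 21)/(4751 - 4969) = -1471/(-218) = -1471*(-1/218) = 1471/218 ≈ 6.7477)
P/N(S(-9, J), √(-28 + 28)) = 1471/(218*(-9 + √(-28 + 28))) = 1471/(218*(-9 + √0)) = 1471/(218*(-9 + 0)) = (1471/218)/(-9) = (1471/218)*(-⅑) = -1471/1962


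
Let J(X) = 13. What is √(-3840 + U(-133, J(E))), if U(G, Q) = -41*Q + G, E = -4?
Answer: I*√4506 ≈ 67.127*I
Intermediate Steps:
U(G, Q) = G - 41*Q
√(-3840 + U(-133, J(E))) = √(-3840 + (-133 - 41*13)) = √(-3840 + (-133 - 533)) = √(-3840 - 666) = √(-4506) = I*√4506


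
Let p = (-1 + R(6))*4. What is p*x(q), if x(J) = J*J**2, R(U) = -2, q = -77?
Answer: 5478396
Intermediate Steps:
x(J) = J**3
p = -12 (p = (-1 - 2)*4 = -3*4 = -12)
p*x(q) = -12*(-77)**3 = -12*(-456533) = 5478396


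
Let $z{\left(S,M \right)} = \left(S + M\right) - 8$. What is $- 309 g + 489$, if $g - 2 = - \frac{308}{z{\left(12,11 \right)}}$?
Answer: $\frac{31079}{5} \approx 6215.8$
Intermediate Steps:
$z{\left(S,M \right)} = -8 + M + S$ ($z{\left(S,M \right)} = \left(M + S\right) - 8 = -8 + M + S$)
$g = - \frac{278}{15}$ ($g = 2 - \frac{308}{-8 + 11 + 12} = 2 - \frac{308}{15} = - \frac{278}{15} \approx -18.533$)
$- 309 g + 489 = \left(-309\right) \left(- \frac{278}{15}\right) + 489 = \frac{28634}{5} + 489 = \frac{31079}{5}$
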